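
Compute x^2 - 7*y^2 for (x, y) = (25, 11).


x^2 - d*y^2
= 25^2 - 7*11^2
= 625 - 847
= -222

-222


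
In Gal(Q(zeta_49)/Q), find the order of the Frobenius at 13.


The Frobenius at p in Gal(Q(zeta_n)/Q) = (Z/nZ)* is the class of p, so its order is ord_49(13), the smallest k >= 1 with 13^k = 1 mod 49.
n = 49 = 7^2, phi(49) = 42; the order divides phi(n).
Divisors of 42: 1, 2, 3, 6, 7, 14, 21, 42
Repeated squaring mod 49: 13^1 = 13, 13^2 = 22, 13^4 = 43, 13^8 = 36, 13^16 = 22, 13^32 = 43
Test divisors in increasing order:
  k=1: 13^1 = 13 mod 49
  k=2: 13^2 = 22 mod 49
  k=3: 13^3 = 22 * 13 = 41 mod 49
  k=6: 13^6 = 43 * 22 = 15 mod 49
  k=7: 13^7 = 43 * 22 * 13 = 48 mod 49
  k=14: 13^14 = 36 * 43 * 22 = 1 mod 49  <- first divisor giving 1
Order = 14

14


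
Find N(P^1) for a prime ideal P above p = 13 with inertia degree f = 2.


N(P^a) = p^(a*f)
= 13^(1*2)
= 13^2
= 169

169


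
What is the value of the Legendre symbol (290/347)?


p = 347 is prime, so compute (290/347) with the reciprocity algorithm (Jacobi-symbol steps: pull out 2s via (2/n), flip via reciprocity, reduce):
  pull out 2: (2/347) = -1  (since 347 mod 8 = 3)
  reciprocity: (145/347) -> +(347/145)
  reduce: (57/145)
  reciprocity: (57/145) -> +(145/57)
  reduce: (31/57)
  reciprocity: (31/57) -> +(57/31)
  reduce: (26/31)
  pull out 2: (2/31) = +1  (since 31 mod 8 = 7)
  reciprocity: (13/31) -> +(31/13)
  reduce: (5/13)
  reciprocity: (5/13) -> +(13/5)
  reduce: (3/5)
  reciprocity: (3/5) -> +(5/3)
  reduce: (2/3)
  pull out 2: (2/3) = -1  (since 3 mod 8 = 3)
  (1/3) = 1
Product of signs = 1
(290/347) = 1

1


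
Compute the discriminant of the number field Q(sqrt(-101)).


For K = Q(sqrt(d)) with d squarefree: disc(K) = d if d = 1 mod 4, and disc(K) = 4d if d = 2 or 3 mod 4.
Here d = -101, and d mod 4 = 3.
d = 3 mod 4, not 1 (O_K = Z[sqrt(d)]), so disc(K) = 4d = 4 * (-101) = -404

-404


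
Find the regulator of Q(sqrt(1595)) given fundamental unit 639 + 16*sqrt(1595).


epsilon = 639 + 16*sqrt(1595)
= 1277.9992
R = ln(1277.9992)
= 7.1531

7.1531


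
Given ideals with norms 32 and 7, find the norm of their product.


N(IJ) = N(I) * N(J)
= 32 * 7
= 224

224


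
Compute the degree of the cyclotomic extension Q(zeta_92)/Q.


The degree equals Euler's totient phi(92).
92 = 2^2 * 23
phi(92) = 44

44


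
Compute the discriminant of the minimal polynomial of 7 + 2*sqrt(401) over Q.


The element 7 + 2*sqrt(401) has minimal polynomial:
x^2 - 14*x - 1555
Discriminant = (-14)^2 - 4*(-1555)
= 196 + 6220
= 6416

6416


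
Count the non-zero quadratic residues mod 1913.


For prime p, the number of non-zero quadratic residues is (p-1)/2.
= (1913-1)/2
= 956

956


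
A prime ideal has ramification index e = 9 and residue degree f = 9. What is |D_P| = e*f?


|D_P| = e * f
= 9 * 9
= 81

81


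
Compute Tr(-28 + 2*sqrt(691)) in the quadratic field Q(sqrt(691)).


Tr(a + b*sqrt(d)) = (a + b*sqrt(d)) + (a - b*sqrt(d)) = 2a
= 2 * (-28)
= -56

-56


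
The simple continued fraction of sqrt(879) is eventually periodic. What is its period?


Run the CF algorithm for sqrt(879).
a_0 = floor(sqrt(879)) = 29; set m_0=0, q_0=1.
Recurrence: m' = q*a - m,  q' = (d - m'^2)/q,  a' = floor((a_0 + m')/q').
  step 1: m=29, q=38, a=1
  step 2: m=9, q=21, a=1
  step 3: m=12, q=35, a=1
  step 4: m=23, q=10, a=5
  step 5: m=27, q=15, a=3
  step 6: m=18, q=37, a=1
  step 7: m=19, q=14, a=3
  step 8: m=23, q=25, a=2
  step 9: m=27, q=6, a=9
  step 10: m=27, q=25, a=2
  step 11: m=23, q=14, a=3
  step 12: m=19, q=37, a=1
  step 13: m=18, q=15, a=3
  step 14: m=27, q=10, a=5
  step 15: m=23, q=35, a=1
  step 16: m=12, q=21, a=1
  step 17: m=9, q=38, a=1
  step 18: m=29, q=1, a=58
a_18 = 2*a_0 = 58, so the period closes here.
sqrt(879) = [29; 1, 1, 1, 5, 3, 1, 3, 2, 9, 2, 3, 1, 3, 5, 1, 1, 1, 58]
Period length = 18

18


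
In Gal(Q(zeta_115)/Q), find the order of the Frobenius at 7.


The Frobenius at p in Gal(Q(zeta_n)/Q) = (Z/nZ)* is the class of p, so its order is ord_115(7), the smallest k >= 1 with 7^k = 1 mod 115.
n = 115 = 5 * 23, phi(115) = 88; the order divides phi(n).
Divisors of 88: 1, 2, 4, 8, 11, 22, 44, 88
Repeated squaring mod 115: 7^1 = 7, 7^2 = 49, 7^4 = 101, 7^8 = 81, 7^16 = 6, 7^32 = 36, 7^64 = 31
Test divisors in increasing order:
  k=1: 7^1 = 7 mod 115
  k=2: 7^2 = 49 mod 115
  k=4: 7^4 = 101 mod 115
  k=8: 7^8 = 81 mod 115
  k=11: 7^11 = 81 * 49 * 7 = 68 mod 115
  k=22: 7^22 = 6 * 101 * 49 = 24 mod 115
  k=44: 7^44 = 36 * 81 * 101 = 1 mod 115  <- first divisor giving 1
Order = 44

44


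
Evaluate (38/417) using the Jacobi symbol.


Compute (38/417) via quadratic reciprocity:
  pull out 2: (2/417) = +1  (since 417 mod 8 = 1)
  reciprocity: (19/417) -> +(417/19)
  reduce: (18/19)
  pull out 2: (2/19) = -1  (since 19 mod 8 = 3)
  reciprocity: (9/19) -> +(19/9)
  reduce: (1/9)
  (1/9) = 1
Product of signs = -1

-1


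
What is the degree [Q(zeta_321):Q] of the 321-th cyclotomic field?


The degree equals Euler's totient phi(321).
321 = 3 * 107
phi(321) = 212

212


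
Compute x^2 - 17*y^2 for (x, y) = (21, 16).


x^2 - d*y^2
= 21^2 - 17*16^2
= 441 - 4352
= -3911

-3911


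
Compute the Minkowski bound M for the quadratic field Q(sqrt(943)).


d = 943, d mod 4 = 3, so disc(K) = 4d = 3772; |disc(K)| = 3772
Real quadratic field, so n = 2, s = r2 = 0, r1 = 2
M = (n!/n^n) * (4/pi)^s * sqrt(|disc(K)|) = (2!/2^2) * (4/pi)^0 * sqrt(3772)
= 0.5 * 1.000000 * 61.416610
= 30.7083

30.7083


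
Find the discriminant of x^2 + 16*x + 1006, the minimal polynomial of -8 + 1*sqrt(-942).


The element -8 + 1*sqrt(-942) has minimal polynomial:
x^2 + 16*x + 1006
Discriminant = (16)^2 - 4*(1006)
= 256 - 4024
= -3768

-3768


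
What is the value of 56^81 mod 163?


p = 163 is prime and the exponent is (p-1)/2 = 81, so by Euler's criterion 56^81 = (56/163) = +1 or -1 mod 163.
Compute by square-and-multiply:
  81 = 64 + 16 + 1 (binary 1010001)
  Repeated squaring mod 163: 56^1 = 56, 56^2 = 39, 56^4 = 54, 56^8 = 145, 56^16 = 161, 56^32 = 4, 56^64 = 16
  56^81 = 56^64 * 56^16 * 56^1 = 16 * 161 * 56 mod 163
    16 * 161 = 2576 = 131 mod 163
    131 * 56 = 7336 = 1 mod 163
  56^81 = 1 mod 163
Result 1: 56 is a quadratic residue mod 163.
56^81 mod 163 = 1

1


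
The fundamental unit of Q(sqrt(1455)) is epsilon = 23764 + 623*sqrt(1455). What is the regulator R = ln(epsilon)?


epsilon = 23764 + 623*sqrt(1455)
= 47528.0000
R = ln(47528.0000)
= 10.7691

10.7691


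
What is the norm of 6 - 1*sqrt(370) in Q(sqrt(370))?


N(a + b*sqrt(d)) = a^2 - d*b^2
= (6)^2 - (370)*(-1)^2
= 36 - 370
= -334

-334


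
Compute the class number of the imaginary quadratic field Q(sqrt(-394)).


K = Q(sqrt(-394)). d mod 4 = 2, so D = disc(K) = 4d = -1576
h(K) equals the number of primitive reduced positive-definite forms (a, b, c) = a*x^2 + b*x*y + c*y^2 with b^2 - 4ac = D,
where reduced means |b| <= a <= c, with b >= 0 whenever |b| = a or a = c, and primitive means gcd(a, b, c) = 1.
Reduced forces 3a^2 <= |D| = 1576, so 1 <= a <= 22; b must have the parity of D, and c = (b^2 - D)/(4a) must be an integer >= a.
Enumerate a = 1..22, b in [-a, a]:
  a=1: (1, 0, 394)  [1]
  a=2: (2, 0, 197)  [1]
  a=3..4: none
  a=5: (5, -2, 79), (5, 2, 79)  [2]
  a=6..9: none
  a=10: (10, -8, 41), (10, 8, 41)  [2]
  a=11..12: none
  a=13: (13, -6, 31), (13, 6, 31)  [2]
  a=14..18: none
  a=19: (19, -18, 25), (19, 18, 25)  [2]
  a=20..22: none
Total reduced forms: 1 + 1 + 2 + 2 + 2 + 2 = 10
h = 10

10


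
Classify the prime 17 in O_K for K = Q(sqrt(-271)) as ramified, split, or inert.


K = Q(sqrt(-271)). Since d mod 4 = 1, disc(K) = -271.
Check p | disc: -271 mod 17 = 1.
p does not divide disc. Compute Legendre symbol (d/p):
1^((17-1)/2) mod 17 = 1
(d/p) = 1, so p splits: (p) = P*P' with e=1, f=1, g=2.
Therefore p is split.

split


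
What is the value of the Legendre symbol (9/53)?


p = 53 is prime, so compute (9/53) with the reciprocity algorithm (Jacobi-symbol steps: pull out 2s via (2/n), flip via reciprocity, reduce):
  reciprocity: (9/53) -> +(53/9)
  reduce: (8/9)
  pull out 2: (2/9) = +1  (since 9 mod 8 = 1)
  pull out 2: (2/9) = +1  (since 9 mod 8 = 1)
  pull out 2: (2/9) = +1  (since 9 mod 8 = 1)
  (1/9) = 1
Product of signs = 1
(9/53) = 1

1


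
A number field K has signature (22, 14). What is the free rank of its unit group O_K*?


By Dirichlet's unit theorem:
rank = r1 + r2 - 1
= 22 + 14 - 1
= 35

35


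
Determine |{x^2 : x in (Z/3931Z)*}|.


For prime p, the number of non-zero quadratic residues is (p-1)/2.
= (3931-1)/2
= 1965

1965


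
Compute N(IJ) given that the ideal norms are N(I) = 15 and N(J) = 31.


N(IJ) = N(I) * N(J)
= 15 * 31
= 465

465


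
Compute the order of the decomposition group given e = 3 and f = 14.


|D_P| = e * f
= 3 * 14
= 42

42


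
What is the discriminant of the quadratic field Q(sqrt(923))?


For K = Q(sqrt(d)) with d squarefree: disc(K) = d if d = 1 mod 4, and disc(K) = 4d if d = 2 or 3 mod 4.
Here d = 923, and d mod 4 = 3.
d = 3 mod 4, not 1 (O_K = Z[sqrt(d)]), so disc(K) = 4d = 4 * (923) = 3692

3692


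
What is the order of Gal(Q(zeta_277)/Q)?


|Gal(Q(zeta_277)/Q)| = phi(277)
= 276

276


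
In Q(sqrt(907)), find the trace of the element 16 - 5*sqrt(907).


Tr(a + b*sqrt(d)) = (a + b*sqrt(d)) + (a - b*sqrt(d)) = 2a
= 2 * (16)
= 32

32


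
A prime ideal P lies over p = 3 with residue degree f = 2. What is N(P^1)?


N(P^a) = p^(a*f)
= 3^(1*2)
= 3^2
= 9

9


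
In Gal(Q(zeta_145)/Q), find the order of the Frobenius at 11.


The Frobenius at p in Gal(Q(zeta_n)/Q) = (Z/nZ)* is the class of p, so its order is ord_145(11), the smallest k >= 1 with 11^k = 1 mod 145.
n = 145 = 5 * 29, phi(145) = 112; the order divides phi(n).
Divisors of 112: 1, 2, 4, 7, 8, 14, 16, 28, 56, 112
Repeated squaring mod 145: 11^1 = 11, 11^2 = 121, 11^4 = 141, 11^8 = 16, 11^16 = 111, 11^32 = 141, 11^64 = 16
Test divisors in increasing order:
  k=1: 11^1 = 11 mod 145
  k=2: 11^2 = 121 mod 145
  k=4: 11^4 = 141 mod 145
  k=7: 11^7 = 141 * 121 * 11 = 41 mod 145
  k=8: 11^8 = 16 mod 145
  k=14: 11^14 = 16 * 141 * 121 = 86 mod 145
  k=16: 11^16 = 111 mod 145
  k=28: 11^28 = 111 * 16 * 141 = 1 mod 145  <- first divisor giving 1
Order = 28

28


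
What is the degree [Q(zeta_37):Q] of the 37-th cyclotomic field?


The degree equals Euler's totient phi(37).
37 = 37
phi(37) = 36

36


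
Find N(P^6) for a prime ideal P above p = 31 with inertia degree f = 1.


N(P^a) = p^(a*f)
= 31^(6*1)
= 31^6
= 887503681

887503681


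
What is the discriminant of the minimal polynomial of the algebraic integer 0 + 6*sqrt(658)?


The element 0 + 6*sqrt(658) has minimal polynomial:
x^2 + 0*x - 23688
Discriminant = (0)^2 - 4*(-23688)
= 0 + 94752
= 94752

94752


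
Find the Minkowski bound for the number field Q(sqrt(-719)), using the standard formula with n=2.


d = -719, d mod 4 = 1, so disc(K) = d = -719; |disc(K)| = 719
Imaginary quadratic field, so n = 2, s = r2 = 1, r1 = 0
M = (n!/n^n) * (4/pi)^s * sqrt(|disc(K)|) = (2!/2^2) * (4/pi)^1 * sqrt(719)
= 0.5 * 1.273240 * 26.814175
= 17.0704

17.0704


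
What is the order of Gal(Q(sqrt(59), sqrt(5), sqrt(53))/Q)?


The 3 square roots of distinct primes are multiplicatively independent over Q,
so [K:Q] = 2^3 and Gal(K/Q) is isomorphic to (Z/2Z)^3.
|Gal| = 2^3 = 8

8


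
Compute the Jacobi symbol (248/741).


Compute (248/741) via quadratic reciprocity:
  pull out 2: (2/741) = -1  (since 741 mod 8 = 5)
  pull out 2: (2/741) = -1  (since 741 mod 8 = 5)
  pull out 2: (2/741) = -1  (since 741 mod 8 = 5)
  reciprocity: (31/741) -> +(741/31)
  reduce: (28/31)
  pull out 2: (2/31) = +1  (since 31 mod 8 = 7)
  pull out 2: (2/31) = +1  (since 31 mod 8 = 7)
  reciprocity: (7/31) -> -(31/7)
  reduce: (3/7)
  reciprocity: (3/7) -> -(7/3)
  reduce: (1/3)
  (1/3) = 1
Product of signs = -1

-1


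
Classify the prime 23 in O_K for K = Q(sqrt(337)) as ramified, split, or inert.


K = Q(sqrt(337)). Since d mod 4 = 1, disc(K) = 337.
Check p | disc: 337 mod 23 = 15.
p does not divide disc. Compute Legendre symbol (d/p):
15^((23-1)/2) mod 23 = -1
(d/p) = -1, so p is inert: (p) stays prime with e=1, f=2, g=1.
Therefore p is inert.

inert


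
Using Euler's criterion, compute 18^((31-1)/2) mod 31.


p = 31 is prime and the exponent is (p-1)/2 = 15, so by Euler's criterion 18^15 = (18/31) = +1 or -1 mod 31.
Compute by square-and-multiply:
  15 = 8 + 4 + 2 + 1 (binary 1111)
  Repeated squaring mod 31: 18^1 = 18, 18^2 = 14, 18^4 = 10, 18^8 = 7
  18^15 = 18^8 * 18^4 * 18^2 * 18^1 = 7 * 10 * 14 * 18 mod 31
    7 * 10 = 70 = 8 mod 31
    8 * 14 = 112 = 19 mod 31
    19 * 18 = 342 = 1 mod 31
  18^15 = 1 mod 31
Result 1: 18 is a quadratic residue mod 31.
18^15 mod 31 = 1

1


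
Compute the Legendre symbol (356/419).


p = 419 is prime, so compute (356/419) with the reciprocity algorithm (Jacobi-symbol steps: pull out 2s via (2/n), flip via reciprocity, reduce):
  pull out 2: (2/419) = -1  (since 419 mod 8 = 3)
  pull out 2: (2/419) = -1  (since 419 mod 8 = 3)
  reciprocity: (89/419) -> +(419/89)
  reduce: (63/89)
  reciprocity: (63/89) -> +(89/63)
  reduce: (26/63)
  pull out 2: (2/63) = +1  (since 63 mod 8 = 7)
  reciprocity: (13/63) -> +(63/13)
  reduce: (11/13)
  reciprocity: (11/13) -> +(13/11)
  reduce: (2/11)
  pull out 2: (2/11) = -1  (since 11 mod 8 = 3)
  (1/11) = 1
Product of signs = -1
(356/419) = -1

-1


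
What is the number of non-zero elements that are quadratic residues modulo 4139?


For prime p, the number of non-zero quadratic residues is (p-1)/2.
= (4139-1)/2
= 2069

2069


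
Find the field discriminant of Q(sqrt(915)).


For K = Q(sqrt(d)) with d squarefree: disc(K) = d if d = 1 mod 4, and disc(K) = 4d if d = 2 or 3 mod 4.
Here d = 915, and d mod 4 = 3.
d = 3 mod 4, not 1 (O_K = Z[sqrt(d)]), so disc(K) = 4d = 4 * (915) = 3660

3660


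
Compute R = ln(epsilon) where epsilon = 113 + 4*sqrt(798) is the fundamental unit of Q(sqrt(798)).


epsilon = 113 + 4*sqrt(798)
= 225.9956
R = ln(225.9956)
= 5.4205

5.4205


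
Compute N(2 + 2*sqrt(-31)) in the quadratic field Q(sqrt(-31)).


N(a + b*sqrt(d)) = a^2 - d*b^2
= (2)^2 - (-31)*(2)^2
= 4 + 124
= 128

128


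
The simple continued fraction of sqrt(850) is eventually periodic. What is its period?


Run the CF algorithm for sqrt(850).
a_0 = floor(sqrt(850)) = 29; set m_0=0, q_0=1.
Recurrence: m' = q*a - m,  q' = (d - m'^2)/q,  a' = floor((a_0 + m')/q').
  step 1: m=29, q=9, a=6
  step 2: m=25, q=25, a=2
  step 3: m=25, q=9, a=6
  step 4: m=29, q=1, a=58
a_4 = 2*a_0 = 58, so the period closes here.
sqrt(850) = [29; 6, 2, 6, 58]
Period length = 4

4


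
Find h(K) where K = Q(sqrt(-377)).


K = Q(sqrt(-377)). d mod 4 = 3, so D = disc(K) = 4d = -1508
h(K) equals the number of primitive reduced positive-definite forms (a, b, c) = a*x^2 + b*x*y + c*y^2 with b^2 - 4ac = D,
where reduced means |b| <= a <= c, with b >= 0 whenever |b| = a or a = c, and primitive means gcd(a, b, c) = 1.
Reduced forces 3a^2 <= |D| = 1508, so 1 <= a <= 22; b must have the parity of D, and c = (b^2 - D)/(4a) must be an integer >= a.
Enumerate a = 1..22, b in [-a, a]:
  a=1: (1, 0, 377)  [1]
  a=2: (2, 2, 189)  [1]
  a=3: (3, -2, 126), (3, 2, 126)  [2]
  a=4..5: none
  a=6: (6, -2, 63), (6, 2, 63)  [2]
  a=7: (7, -2, 54), (7, 2, 54)  [2]
  a=8: none
  a=9: (9, -2, 42), (9, 2, 42)  [2]
  a=10..12: none
  a=13: (13, 0, 29)  [1]
  a=14: (14, -2, 27), (14, 2, 27)  [2]
  a=15..17: none
  a=18: (18, -2, 21), (18, 2, 21)  [2]
  a=19..20: none
  a=21: (21, 16, 21)  [1]
  a=22: none
Total reduced forms: 1 + 1 + 2 + 2 + 2 + 2 + 1 + 2 + 2 + 1 = 16
h = 16

16


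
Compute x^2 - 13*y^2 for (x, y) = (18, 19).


x^2 - d*y^2
= 18^2 - 13*19^2
= 324 - 4693
= -4369

-4369


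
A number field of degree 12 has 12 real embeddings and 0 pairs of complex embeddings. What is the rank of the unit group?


By Dirichlet's unit theorem:
rank = r1 + r2 - 1
= 12 + 0 - 1
= 11

11


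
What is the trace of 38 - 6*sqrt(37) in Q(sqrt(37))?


Tr(a + b*sqrt(d)) = (a + b*sqrt(d)) + (a - b*sqrt(d)) = 2a
= 2 * (38)
= 76

76


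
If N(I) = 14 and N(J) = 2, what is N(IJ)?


N(IJ) = N(I) * N(J)
= 14 * 2
= 28

28


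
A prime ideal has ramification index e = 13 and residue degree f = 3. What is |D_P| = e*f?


|D_P| = e * f
= 13 * 3
= 39

39


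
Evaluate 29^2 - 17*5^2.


x^2 - d*y^2
= 29^2 - 17*5^2
= 841 - 425
= 416

416


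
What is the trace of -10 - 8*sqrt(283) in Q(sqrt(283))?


Tr(a + b*sqrt(d)) = (a + b*sqrt(d)) + (a - b*sqrt(d)) = 2a
= 2 * (-10)
= -20

-20


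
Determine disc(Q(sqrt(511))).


For K = Q(sqrt(d)) with d squarefree: disc(K) = d if d = 1 mod 4, and disc(K) = 4d if d = 2 or 3 mod 4.
Here d = 511, and d mod 4 = 3.
d = 3 mod 4, not 1 (O_K = Z[sqrt(d)]), so disc(K) = 4d = 4 * (511) = 2044

2044


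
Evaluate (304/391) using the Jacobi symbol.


Compute (304/391) via quadratic reciprocity:
  pull out 2: (2/391) = +1  (since 391 mod 8 = 7)
  pull out 2: (2/391) = +1  (since 391 mod 8 = 7)
  pull out 2: (2/391) = +1  (since 391 mod 8 = 7)
  pull out 2: (2/391) = +1  (since 391 mod 8 = 7)
  reciprocity: (19/391) -> -(391/19)
  reduce: (11/19)
  reciprocity: (11/19) -> -(19/11)
  reduce: (8/11)
  pull out 2: (2/11) = -1  (since 11 mod 8 = 3)
  pull out 2: (2/11) = -1  (since 11 mod 8 = 3)
  pull out 2: (2/11) = -1  (since 11 mod 8 = 3)
  (1/11) = 1
Product of signs = -1

-1


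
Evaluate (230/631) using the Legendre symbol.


p = 631 is prime, so compute (230/631) with the reciprocity algorithm (Jacobi-symbol steps: pull out 2s via (2/n), flip via reciprocity, reduce):
  pull out 2: (2/631) = +1  (since 631 mod 8 = 7)
  reciprocity: (115/631) -> -(631/115)
  reduce: (56/115)
  pull out 2: (2/115) = -1  (since 115 mod 8 = 3)
  pull out 2: (2/115) = -1  (since 115 mod 8 = 3)
  pull out 2: (2/115) = -1  (since 115 mod 8 = 3)
  reciprocity: (7/115) -> -(115/7)
  reduce: (3/7)
  reciprocity: (3/7) -> -(7/3)
  reduce: (1/3)
  (1/3) = 1
Product of signs = 1
(230/631) = 1

1


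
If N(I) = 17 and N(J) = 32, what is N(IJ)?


N(IJ) = N(I) * N(J)
= 17 * 32
= 544

544


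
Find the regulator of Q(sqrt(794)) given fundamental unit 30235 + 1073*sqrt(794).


epsilon = 30235 + 1073*sqrt(794)
= 60470.0000
R = ln(60470.0000)
= 11.0099

11.0099


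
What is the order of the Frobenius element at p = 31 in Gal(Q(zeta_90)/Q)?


The Frobenius at p in Gal(Q(zeta_n)/Q) = (Z/nZ)* is the class of p, so its order is ord_90(31), the smallest k >= 1 with 31^k = 1 mod 90.
n = 90 = 2 * 3^2 * 5, phi(90) = 24; the order divides phi(n).
Divisors of 24: 1, 2, 3, 4, 6, 8, 12, 24
Repeated squaring mod 90: 31^1 = 31, 31^2 = 61, 31^4 = 31, 31^8 = 61, 31^16 = 31
Test divisors in increasing order:
  k=1: 31^1 = 31 mod 90
  k=2: 31^2 = 61 mod 90
  k=3: 31^3 = 61 * 31 = 1 mod 90  <- first divisor giving 1
Order = 3

3


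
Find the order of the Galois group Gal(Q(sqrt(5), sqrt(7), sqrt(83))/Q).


The 3 square roots of distinct primes are multiplicatively independent over Q,
so [K:Q] = 2^3 and Gal(K/Q) is isomorphic to (Z/2Z)^3.
|Gal| = 2^3 = 8

8


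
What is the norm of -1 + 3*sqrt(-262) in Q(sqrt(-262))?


N(a + b*sqrt(d)) = a^2 - d*b^2
= (-1)^2 - (-262)*(3)^2
= 1 + 2358
= 2359

2359


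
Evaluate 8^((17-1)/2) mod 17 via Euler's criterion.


p = 17 is prime and the exponent is (p-1)/2 = 8, so by Euler's criterion 8^8 = (8/17) = +1 or -1 mod 17.
Compute by square-and-multiply:
  8 = 8 (binary 1000)
  Repeated squaring mod 17: 8^1 = 8, 8^2 = 13, 8^4 = 16, 8^8 = 1
  8^8 = 1 mod 17
Result 1: 8 is a quadratic residue mod 17.
8^8 mod 17 = 1

1


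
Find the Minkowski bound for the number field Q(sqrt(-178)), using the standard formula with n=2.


d = -178, d mod 4 = 2, so disc(K) = 4d = -712; |disc(K)| = 712
Imaginary quadratic field, so n = 2, s = r2 = 1, r1 = 0
M = (n!/n^n) * (4/pi)^s * sqrt(|disc(K)|) = (2!/2^2) * (4/pi)^1 * sqrt(712)
= 0.5 * 1.273240 * 26.683328
= 16.9871

16.9871


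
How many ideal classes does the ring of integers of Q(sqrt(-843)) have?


K = Q(sqrt(-843)). d mod 4 = 1, so D = disc(K) = d = -843
h(K) equals the number of primitive reduced positive-definite forms (a, b, c) = a*x^2 + b*x*y + c*y^2 with b^2 - 4ac = D,
where reduced means |b| <= a <= c, with b >= 0 whenever |b| = a or a = c, and primitive means gcd(a, b, c) = 1.
Reduced forces 3a^2 <= |D| = 843, so 1 <= a <= 16; b must have the parity of D, and c = (b^2 - D)/(4a) must be an integer >= a.
Enumerate a = 1..16, b in [-a, a]:
  a=1: (1, 1, 211)  [1]
  a=2: none
  a=3: (3, 3, 71)  [1]
  a=4..6: none
  a=7: (7, -5, 31), (7, 5, 31)  [2]
  a=8..10: none
  a=11: (11, -9, 21), (11, 9, 21)  [2]
  a=12..16: none
Total reduced forms: 1 + 1 + 2 + 2 = 6
h = 6

6


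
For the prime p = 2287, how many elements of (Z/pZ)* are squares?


For prime p, the number of non-zero quadratic residues is (p-1)/2.
= (2287-1)/2
= 1143

1143


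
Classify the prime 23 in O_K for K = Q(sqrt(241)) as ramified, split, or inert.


K = Q(sqrt(241)). Since d mod 4 = 1, disc(K) = 241.
Check p | disc: 241 mod 23 = 11.
p does not divide disc. Compute Legendre symbol (d/p):
11^((23-1)/2) mod 23 = -1
(d/p) = -1, so p is inert: (p) stays prime with e=1, f=2, g=1.
Therefore p is inert.

inert


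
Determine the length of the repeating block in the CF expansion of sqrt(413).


Run the CF algorithm for sqrt(413).
a_0 = floor(sqrt(413)) = 20; set m_0=0, q_0=1.
Recurrence: m' = q*a - m,  q' = (d - m'^2)/q,  a' = floor((a_0 + m')/q').
  step 1: m=20, q=13, a=3
  step 2: m=19, q=4, a=9
  step 3: m=17, q=31, a=1
  step 4: m=14, q=7, a=4
  step 5: m=14, q=31, a=1
  step 6: m=17, q=4, a=9
  step 7: m=19, q=13, a=3
  step 8: m=20, q=1, a=40
a_8 = 2*a_0 = 40, so the period closes here.
sqrt(413) = [20; 3, 9, 1, 4, 1, 9, 3, 40]
Period length = 8

8


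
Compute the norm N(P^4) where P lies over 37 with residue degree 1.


N(P^a) = p^(a*f)
= 37^(4*1)
= 37^4
= 1874161

1874161


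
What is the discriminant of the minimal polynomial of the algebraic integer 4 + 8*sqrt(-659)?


The element 4 + 8*sqrt(-659) has minimal polynomial:
x^2 - 8*x + 42192
Discriminant = (-8)^2 - 4*(42192)
= 64 - 168768
= -168704

-168704


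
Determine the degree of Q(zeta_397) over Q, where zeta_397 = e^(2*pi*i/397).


The degree equals Euler's totient phi(397).
397 = 397
phi(397) = 396

396


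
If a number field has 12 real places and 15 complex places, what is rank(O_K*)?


By Dirichlet's unit theorem:
rank = r1 + r2 - 1
= 12 + 15 - 1
= 26

26


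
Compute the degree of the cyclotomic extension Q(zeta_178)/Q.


The degree equals Euler's totient phi(178).
178 = 2 * 89
phi(178) = 88

88


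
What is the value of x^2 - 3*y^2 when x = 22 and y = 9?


x^2 - d*y^2
= 22^2 - 3*9^2
= 484 - 243
= 241

241


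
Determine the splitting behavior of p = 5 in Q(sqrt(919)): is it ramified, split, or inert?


K = Q(sqrt(919)). Since d mod 4 = 3, disc(K) = 3676.
Check p | disc: 3676 mod 5 = 1.
p does not divide disc. Compute Legendre symbol (d/p):
4^((5-1)/2) mod 5 = 1
(d/p) = 1, so p splits: (p) = P*P' with e=1, f=1, g=2.
Therefore p is split.

split


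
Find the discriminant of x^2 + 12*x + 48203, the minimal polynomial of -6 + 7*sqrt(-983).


The element -6 + 7*sqrt(-983) has minimal polynomial:
x^2 + 12*x + 48203
Discriminant = (12)^2 - 4*(48203)
= 144 - 192812
= -192668

-192668


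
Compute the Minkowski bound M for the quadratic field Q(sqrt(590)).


d = 590, d mod 4 = 2, so disc(K) = 4d = 2360; |disc(K)| = 2360
Real quadratic field, so n = 2, s = r2 = 0, r1 = 2
M = (n!/n^n) * (4/pi)^s * sqrt(|disc(K)|) = (2!/2^2) * (4/pi)^0 * sqrt(2360)
= 0.5 * 1.000000 * 48.579831
= 24.2899

24.2899


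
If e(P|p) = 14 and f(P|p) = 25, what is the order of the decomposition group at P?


|D_P| = e * f
= 14 * 25
= 350

350


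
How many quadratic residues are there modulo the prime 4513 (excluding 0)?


For prime p, the number of non-zero quadratic residues is (p-1)/2.
= (4513-1)/2
= 2256

2256


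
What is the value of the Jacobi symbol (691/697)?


Compute (691/697) via quadratic reciprocity:
  reciprocity: (691/697) -> +(697/691)
  reduce: (6/691)
  pull out 2: (2/691) = -1  (since 691 mod 8 = 3)
  reciprocity: (3/691) -> -(691/3)
  reduce: (1/3)
  (1/3) = 1
Product of signs = 1

1


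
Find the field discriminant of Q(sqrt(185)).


For K = Q(sqrt(d)) with d squarefree: disc(K) = d if d = 1 mod 4, and disc(K) = 4d if d = 2 or 3 mod 4.
Here d = 185, and d mod 4 = 1.
d = 1 mod 4 (O_K = Z[(1+sqrt(d))/2]), so disc(K) = d = 185

185


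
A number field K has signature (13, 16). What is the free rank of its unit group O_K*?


By Dirichlet's unit theorem:
rank = r1 + r2 - 1
= 13 + 16 - 1
= 28

28


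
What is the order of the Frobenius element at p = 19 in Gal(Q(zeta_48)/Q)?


The Frobenius at p in Gal(Q(zeta_n)/Q) = (Z/nZ)* is the class of p, so its order is ord_48(19), the smallest k >= 1 with 19^k = 1 mod 48.
n = 48 = 2^4 * 3, phi(48) = 16; the order divides phi(n).
Divisors of 16: 1, 2, 4, 8, 16
Repeated squaring mod 48: 19^1 = 19, 19^2 = 25, 19^4 = 1, 19^8 = 1, 19^16 = 1
Test divisors in increasing order:
  k=1: 19^1 = 19 mod 48
  k=2: 19^2 = 25 mod 48
  k=4: 19^4 = 1 mod 48  <- first divisor giving 1
Order = 4

4


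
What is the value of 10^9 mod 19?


p = 19 is prime and the exponent is (p-1)/2 = 9, so by Euler's criterion 10^9 = (10/19) = +1 or -1 mod 19.
Compute by square-and-multiply:
  9 = 8 + 1 (binary 1001)
  Repeated squaring mod 19: 10^1 = 10, 10^2 = 5, 10^4 = 6, 10^8 = 17
  10^9 = 10^8 * 10^1 = 17 * 10 mod 19
    17 * 10 = 170 = 18 mod 19
  10^9 = 18 mod 19
Result 18 = p - 1 = -1 mod 19: 10 is a quadratic non-residue mod 19. As a residue in [0, p-1] the value is 18.
10^9 mod 19 = 18

18


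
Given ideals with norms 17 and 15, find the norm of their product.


N(IJ) = N(I) * N(J)
= 17 * 15
= 255

255


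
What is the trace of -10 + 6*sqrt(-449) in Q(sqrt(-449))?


Tr(a + b*sqrt(d)) = (a + b*sqrt(d)) + (a - b*sqrt(d)) = 2a
= 2 * (-10)
= -20

-20


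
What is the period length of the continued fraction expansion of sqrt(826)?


Run the CF algorithm for sqrt(826).
a_0 = floor(sqrt(826)) = 28; set m_0=0, q_0=1.
Recurrence: m' = q*a - m,  q' = (d - m'^2)/q,  a' = floor((a_0 + m')/q').
  step 1: m=28, q=42, a=1
  step 2: m=14, q=15, a=2
  step 3: m=16, q=38, a=1
  step 4: m=22, q=9, a=5
  step 5: m=23, q=33, a=1
  step 6: m=10, q=22, a=1
  step 7: m=12, q=31, a=1
  step 8: m=19, q=15, a=3
  step 9: m=26, q=10, a=5
  step 10: m=24, q=25, a=2
  step 11: m=26, q=6, a=9
  step 12: m=28, q=7, a=8
  step 13: m=28, q=6, a=9
  step 14: m=26, q=25, a=2
  step 15: m=24, q=10, a=5
  step 16: m=26, q=15, a=3
  step 17: m=19, q=31, a=1
  step 18: m=12, q=22, a=1
  step 19: m=10, q=33, a=1
  step 20: m=23, q=9, a=5
  step 21: m=22, q=38, a=1
  step 22: m=16, q=15, a=2
  step 23: m=14, q=42, a=1
  step 24: m=28, q=1, a=56
a_24 = 2*a_0 = 56, so the period closes here.
sqrt(826) = [28; 1, 2, 1, 5, 1, 1, 1, 3, 5, 2, 9, 8, 9, 2, 5, 3, 1, 1, 1, 5, 1, 2, 1, 56]
Period length = 24

24


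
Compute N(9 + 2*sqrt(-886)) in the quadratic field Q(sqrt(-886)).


N(a + b*sqrt(d)) = a^2 - d*b^2
= (9)^2 - (-886)*(2)^2
= 81 + 3544
= 3625

3625


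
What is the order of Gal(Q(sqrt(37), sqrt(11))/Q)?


The 2 square roots of distinct primes are multiplicatively independent over Q,
so [K:Q] = 2^2 and Gal(K/Q) is isomorphic to (Z/2Z)^2.
|Gal| = 2^2 = 4

4


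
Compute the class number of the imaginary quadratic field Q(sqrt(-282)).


K = Q(sqrt(-282)). d mod 4 = 2, so D = disc(K) = 4d = -1128
h(K) equals the number of primitive reduced positive-definite forms (a, b, c) = a*x^2 + b*x*y + c*y^2 with b^2 - 4ac = D,
where reduced means |b| <= a <= c, with b >= 0 whenever |b| = a or a = c, and primitive means gcd(a, b, c) = 1.
Reduced forces 3a^2 <= |D| = 1128, so 1 <= a <= 19; b must have the parity of D, and c = (b^2 - D)/(4a) must be an integer >= a.
Enumerate a = 1..19, b in [-a, a]:
  a=1: (1, 0, 282)  [1]
  a=2: (2, 0, 141)  [1]
  a=3: (3, 0, 94)  [1]
  a=4..5: none
  a=6: (6, 0, 47)  [1]
  a=7..10: none
  a=11: (11, -4, 26), (11, 4, 26)  [2]
  a=12: none
  a=13: (13, -4, 22), (13, 4, 22)  [2]
  a=14..19: none
Total reduced forms: 1 + 1 + 1 + 1 + 2 + 2 = 8
h = 8

8


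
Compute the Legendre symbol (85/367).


p = 367 is prime, so compute (85/367) with the reciprocity algorithm (Jacobi-symbol steps: pull out 2s via (2/n), flip via reciprocity, reduce):
  reciprocity: (85/367) -> +(367/85)
  reduce: (27/85)
  reciprocity: (27/85) -> +(85/27)
  reduce: (4/27)
  pull out 2: (2/27) = -1  (since 27 mod 8 = 3)
  pull out 2: (2/27) = -1  (since 27 mod 8 = 3)
  (1/27) = 1
Product of signs = 1
(85/367) = 1

1


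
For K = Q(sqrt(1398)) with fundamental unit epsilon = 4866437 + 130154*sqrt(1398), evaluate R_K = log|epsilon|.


epsilon = 4866437 + 130154*sqrt(1398)
= 9.7329e+06
R = ln(9.7329e+06)
= 16.0910

16.0910


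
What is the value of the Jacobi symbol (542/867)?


Compute (542/867) via quadratic reciprocity:
  pull out 2: (2/867) = -1  (since 867 mod 8 = 3)
  reciprocity: (271/867) -> -(867/271)
  reduce: (54/271)
  pull out 2: (2/271) = +1  (since 271 mod 8 = 7)
  reciprocity: (27/271) -> -(271/27)
  reduce: (1/27)
  (1/27) = 1
Product of signs = -1

-1


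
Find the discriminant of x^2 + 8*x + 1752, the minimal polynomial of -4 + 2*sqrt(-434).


The element -4 + 2*sqrt(-434) has minimal polynomial:
x^2 + 8*x + 1752
Discriminant = (8)^2 - 4*(1752)
= 64 - 7008
= -6944

-6944


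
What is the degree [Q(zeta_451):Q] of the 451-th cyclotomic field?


The degree equals Euler's totient phi(451).
451 = 11 * 41
phi(451) = 400

400


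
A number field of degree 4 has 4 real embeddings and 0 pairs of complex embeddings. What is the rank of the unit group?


By Dirichlet's unit theorem:
rank = r1 + r2 - 1
= 4 + 0 - 1
= 3

3


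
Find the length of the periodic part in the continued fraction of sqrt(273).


Run the CF algorithm for sqrt(273).
a_0 = floor(sqrt(273)) = 16; set m_0=0, q_0=1.
Recurrence: m' = q*a - m,  q' = (d - m'^2)/q,  a' = floor((a_0 + m')/q').
  step 1: m=16, q=17, a=1
  step 2: m=1, q=16, a=1
  step 3: m=15, q=3, a=10
  step 4: m=15, q=16, a=1
  step 5: m=1, q=17, a=1
  step 6: m=16, q=1, a=32
a_6 = 2*a_0 = 32, so the period closes here.
sqrt(273) = [16; 1, 1, 10, 1, 1, 32]
Period length = 6

6


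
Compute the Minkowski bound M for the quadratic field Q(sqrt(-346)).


d = -346, d mod 4 = 2, so disc(K) = 4d = -1384; |disc(K)| = 1384
Imaginary quadratic field, so n = 2, s = r2 = 1, r1 = 0
M = (n!/n^n) * (4/pi)^s * sqrt(|disc(K)|) = (2!/2^2) * (4/pi)^1 * sqrt(1384)
= 0.5 * 1.273240 * 37.202150
= 23.6836

23.6836


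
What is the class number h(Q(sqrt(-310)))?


K = Q(sqrt(-310)). d mod 4 = 2, so D = disc(K) = 4d = -1240
h(K) equals the number of primitive reduced positive-definite forms (a, b, c) = a*x^2 + b*x*y + c*y^2 with b^2 - 4ac = D,
where reduced means |b| <= a <= c, with b >= 0 whenever |b| = a or a = c, and primitive means gcd(a, b, c) = 1.
Reduced forces 3a^2 <= |D| = 1240, so 1 <= a <= 20; b must have the parity of D, and c = (b^2 - D)/(4a) must be an integer >= a.
Enumerate a = 1..20, b in [-a, a]:
  a=1: (1, 0, 310)  [1]
  a=2: (2, 0, 155)  [1]
  a=3..4: none
  a=5: (5, 0, 62)  [1]
  a=6..9: none
  a=10: (10, 0, 31)  [1]
  a=11: (11, -6, 29), (11, 6, 29)  [2]
  a=12..16: none
  a=17: (17, -16, 22), (17, 16, 22)  [2]
  a=18..20: none
Total reduced forms: 1 + 1 + 1 + 1 + 2 + 2 = 8
h = 8

8


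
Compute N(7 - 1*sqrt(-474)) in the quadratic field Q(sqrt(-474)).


N(a + b*sqrt(d)) = a^2 - d*b^2
= (7)^2 - (-474)*(-1)^2
= 49 + 474
= 523

523


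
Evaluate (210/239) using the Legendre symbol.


p = 239 is prime, so compute (210/239) with the reciprocity algorithm (Jacobi-symbol steps: pull out 2s via (2/n), flip via reciprocity, reduce):
  pull out 2: (2/239) = +1  (since 239 mod 8 = 7)
  reciprocity: (105/239) -> +(239/105)
  reduce: (29/105)
  reciprocity: (29/105) -> +(105/29)
  reduce: (18/29)
  pull out 2: (2/29) = -1  (since 29 mod 8 = 5)
  reciprocity: (9/29) -> +(29/9)
  reduce: (2/9)
  pull out 2: (2/9) = +1  (since 9 mod 8 = 1)
  (1/9) = 1
Product of signs = -1
(210/239) = -1

-1


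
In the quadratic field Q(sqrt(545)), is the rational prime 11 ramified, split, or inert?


K = Q(sqrt(545)). Since d mod 4 = 1, disc(K) = 545.
Check p | disc: 545 mod 11 = 6.
p does not divide disc. Compute Legendre symbol (d/p):
6^((11-1)/2) mod 11 = -1
(d/p) = -1, so p is inert: (p) stays prime with e=1, f=2, g=1.
Therefore p is inert.

inert


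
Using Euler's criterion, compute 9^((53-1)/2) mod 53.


p = 53 is prime and the exponent is (p-1)/2 = 26, so by Euler's criterion 9^26 = (9/53) = +1 or -1 mod 53.
Compute by square-and-multiply:
  26 = 16 + 8 + 2 (binary 11010)
  Repeated squaring mod 53: 9^1 = 9, 9^2 = 28, 9^4 = 42, 9^8 = 15, 9^16 = 13
  9^26 = 9^16 * 9^8 * 9^2 = 13 * 15 * 28 mod 53
    13 * 15 = 195 = 36 mod 53
    36 * 28 = 1008 = 1 mod 53
  9^26 = 1 mod 53
Result 1: 9 is a quadratic residue mod 53.
9^26 mod 53 = 1

1


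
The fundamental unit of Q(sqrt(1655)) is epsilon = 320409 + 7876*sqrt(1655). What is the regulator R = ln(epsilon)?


epsilon = 320409 + 7876*sqrt(1655)
= 640818.0000
R = ln(640818.0000)
= 13.3705

13.3705


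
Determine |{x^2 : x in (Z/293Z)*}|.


For prime p, the number of non-zero quadratic residues is (p-1)/2.
= (293-1)/2
= 146

146


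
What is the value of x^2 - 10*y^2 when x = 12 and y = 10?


x^2 - d*y^2
= 12^2 - 10*10^2
= 144 - 1000
= -856

-856


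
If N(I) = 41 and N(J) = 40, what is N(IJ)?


N(IJ) = N(I) * N(J)
= 41 * 40
= 1640

1640


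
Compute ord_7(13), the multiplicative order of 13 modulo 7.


We want ord_7(13), the smallest k >= 1 with 13^k = 1 mod 7.
n = 7 = 7, phi(7) = 6; the order divides phi(n).
Divisors of 6: 1, 2, 3, 6
Repeated squaring mod 7: 13^1 = 6, 13^2 = 1, 13^4 = 1
Test divisors in increasing order:
  k=1: 13^1 = 6 mod 7
  k=2: 13^2 = 1 mod 7  <- first divisor giving 1
Order = 2

2


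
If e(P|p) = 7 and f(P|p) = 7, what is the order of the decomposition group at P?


|D_P| = e * f
= 7 * 7
= 49

49


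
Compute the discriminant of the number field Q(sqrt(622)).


For K = Q(sqrt(d)) with d squarefree: disc(K) = d if d = 1 mod 4, and disc(K) = 4d if d = 2 or 3 mod 4.
Here d = 622, and d mod 4 = 2.
d = 2 mod 4, not 1 (O_K = Z[sqrt(d)]), so disc(K) = 4d = 4 * (622) = 2488

2488


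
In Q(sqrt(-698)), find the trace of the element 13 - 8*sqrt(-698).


Tr(a + b*sqrt(d)) = (a + b*sqrt(d)) + (a - b*sqrt(d)) = 2a
= 2 * (13)
= 26

26


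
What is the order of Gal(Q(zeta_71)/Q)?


|Gal(Q(zeta_71)/Q)| = phi(71)
= 70

70


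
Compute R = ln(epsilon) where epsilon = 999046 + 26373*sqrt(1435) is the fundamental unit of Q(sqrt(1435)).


epsilon = 999046 + 26373*sqrt(1435)
= 1.9981e+06
R = ln(1.9981e+06)
= 14.5077

14.5077


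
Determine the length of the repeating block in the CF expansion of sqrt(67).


Run the CF algorithm for sqrt(67).
a_0 = floor(sqrt(67)) = 8; set m_0=0, q_0=1.
Recurrence: m' = q*a - m,  q' = (d - m'^2)/q,  a' = floor((a_0 + m')/q').
  step 1: m=8, q=3, a=5
  step 2: m=7, q=6, a=2
  step 3: m=5, q=7, a=1
  step 4: m=2, q=9, a=1
  step 5: m=7, q=2, a=7
  step 6: m=7, q=9, a=1
  step 7: m=2, q=7, a=1
  step 8: m=5, q=6, a=2
  step 9: m=7, q=3, a=5
  step 10: m=8, q=1, a=16
a_10 = 2*a_0 = 16, so the period closes here.
sqrt(67) = [8; 5, 2, 1, 1, 7, 1, 1, 2, 5, 16]
Period length = 10

10


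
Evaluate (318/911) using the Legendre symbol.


p = 911 is prime, so compute (318/911) with the reciprocity algorithm (Jacobi-symbol steps: pull out 2s via (2/n), flip via reciprocity, reduce):
  pull out 2: (2/911) = +1  (since 911 mod 8 = 7)
  reciprocity: (159/911) -> -(911/159)
  reduce: (116/159)
  pull out 2: (2/159) = +1  (since 159 mod 8 = 7)
  pull out 2: (2/159) = +1  (since 159 mod 8 = 7)
  reciprocity: (29/159) -> +(159/29)
  reduce: (14/29)
  pull out 2: (2/29) = -1  (since 29 mod 8 = 5)
  reciprocity: (7/29) -> +(29/7)
  reduce: (1/7)
  (1/7) = 1
Product of signs = 1
(318/911) = 1

1


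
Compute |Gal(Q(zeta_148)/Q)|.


|Gal(Q(zeta_148)/Q)| = phi(148)
= 72

72


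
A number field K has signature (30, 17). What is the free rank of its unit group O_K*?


By Dirichlet's unit theorem:
rank = r1 + r2 - 1
= 30 + 17 - 1
= 46

46


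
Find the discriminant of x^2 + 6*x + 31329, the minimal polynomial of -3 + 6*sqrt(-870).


The element -3 + 6*sqrt(-870) has minimal polynomial:
x^2 + 6*x + 31329
Discriminant = (6)^2 - 4*(31329)
= 36 - 125316
= -125280

-125280


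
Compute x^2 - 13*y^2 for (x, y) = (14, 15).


x^2 - d*y^2
= 14^2 - 13*15^2
= 196 - 2925
= -2729

-2729


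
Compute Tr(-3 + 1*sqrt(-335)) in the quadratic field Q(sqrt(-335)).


Tr(a + b*sqrt(d)) = (a + b*sqrt(d)) + (a - b*sqrt(d)) = 2a
= 2 * (-3)
= -6

-6


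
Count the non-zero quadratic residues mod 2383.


For prime p, the number of non-zero quadratic residues is (p-1)/2.
= (2383-1)/2
= 1191

1191


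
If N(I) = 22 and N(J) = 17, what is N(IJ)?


N(IJ) = N(I) * N(J)
= 22 * 17
= 374

374


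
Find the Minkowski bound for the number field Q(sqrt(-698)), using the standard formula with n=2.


d = -698, d mod 4 = 2, so disc(K) = 4d = -2792; |disc(K)| = 2792
Imaginary quadratic field, so n = 2, s = r2 = 1, r1 = 0
M = (n!/n^n) * (4/pi)^s * sqrt(|disc(K)|) = (2!/2^2) * (4/pi)^1 * sqrt(2792)
= 0.5 * 1.273240 * 52.839379
= 33.6386

33.6386


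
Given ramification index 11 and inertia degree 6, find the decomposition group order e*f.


|D_P| = e * f
= 11 * 6
= 66

66


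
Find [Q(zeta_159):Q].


The degree equals Euler's totient phi(159).
159 = 3 * 53
phi(159) = 104

104


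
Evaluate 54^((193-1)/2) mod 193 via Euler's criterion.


p = 193 is prime and the exponent is (p-1)/2 = 96, so by Euler's criterion 54^96 = (54/193) = +1 or -1 mod 193.
Compute by square-and-multiply:
  96 = 64 + 32 (binary 1100000)
  Repeated squaring mod 193: 54^1 = 54, 54^2 = 21, 54^4 = 55, 54^8 = 130, 54^16 = 109, 54^32 = 108, 54^64 = 84
  54^96 = 54^64 * 54^32 = 84 * 108 mod 193
    84 * 108 = 9072 = 1 mod 193
  54^96 = 1 mod 193
Result 1: 54 is a quadratic residue mod 193.
54^96 mod 193 = 1

1


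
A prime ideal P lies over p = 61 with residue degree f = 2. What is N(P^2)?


N(P^a) = p^(a*f)
= 61^(2*2)
= 61^4
= 13845841

13845841


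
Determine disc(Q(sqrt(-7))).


For K = Q(sqrt(d)) with d squarefree: disc(K) = d if d = 1 mod 4, and disc(K) = 4d if d = 2 or 3 mod 4.
Here d = -7, and d mod 4 = 1.
d = 1 mod 4 (O_K = Z[(1+sqrt(d))/2]), so disc(K) = d = -7

-7


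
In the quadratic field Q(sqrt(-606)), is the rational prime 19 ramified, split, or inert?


K = Q(sqrt(-606)). Since d mod 4 = 2, disc(K) = -2424.
Check p | disc: -2424 mod 19 = 8.
p does not divide disc. Compute Legendre symbol (d/p):
2^((19-1)/2) mod 19 = -1
(d/p) = -1, so p is inert: (p) stays prime with e=1, f=2, g=1.
Therefore p is inert.

inert


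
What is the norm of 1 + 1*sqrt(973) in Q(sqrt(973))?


N(a + b*sqrt(d)) = a^2 - d*b^2
= (1)^2 - (973)*(1)^2
= 1 - 973
= -972

-972


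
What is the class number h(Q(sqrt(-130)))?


K = Q(sqrt(-130)). d mod 4 = 2, so D = disc(K) = 4d = -520
h(K) equals the number of primitive reduced positive-definite forms (a, b, c) = a*x^2 + b*x*y + c*y^2 with b^2 - 4ac = D,
where reduced means |b| <= a <= c, with b >= 0 whenever |b| = a or a = c, and primitive means gcd(a, b, c) = 1.
Reduced forces 3a^2 <= |D| = 520, so 1 <= a <= 13; b must have the parity of D, and c = (b^2 - D)/(4a) must be an integer >= a.
Enumerate a = 1..13, b in [-a, a]:
  a=1: (1, 0, 130)  [1]
  a=2: (2, 0, 65)  [1]
  a=3..4: none
  a=5: (5, 0, 26)  [1]
  a=6..9: none
  a=10: (10, 0, 13)  [1]
  a=11..13: none
Total reduced forms: 1 + 1 + 1 + 1 = 4
h = 4

4
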